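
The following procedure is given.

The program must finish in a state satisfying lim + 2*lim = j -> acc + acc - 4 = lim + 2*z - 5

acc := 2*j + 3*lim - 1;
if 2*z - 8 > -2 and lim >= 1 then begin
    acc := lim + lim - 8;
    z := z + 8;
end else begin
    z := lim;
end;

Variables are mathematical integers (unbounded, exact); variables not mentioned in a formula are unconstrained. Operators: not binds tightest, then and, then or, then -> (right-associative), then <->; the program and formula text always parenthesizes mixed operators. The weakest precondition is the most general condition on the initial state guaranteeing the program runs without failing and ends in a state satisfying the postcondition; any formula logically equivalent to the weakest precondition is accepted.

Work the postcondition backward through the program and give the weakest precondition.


Working backward. After the program, the postcondition lim + 2*lim = j -> acc + acc - 4 = lim + 2*z - 5 must hold; in canonical form it is 3*lim = j -> 2*acc = lim + 2*z - 1.
Then branch requires 3*lim = j -> 3*lim = 2*z + 31; else branch requires 3*lim = j -> 2*acc = 3*lim - 1.
Before the if: ((2*z > 6 and lim >= 1) -> (3*lim = j -> 3*lim = 2*z + 31)) and ((not (2*z > 6 and lim >= 1)) -> (3*lim = j -> 2*acc = 3*lim - 1))
Before acc := 2*j + 3*lim - 1: ((2*z > 6 and lim >= 1) -> (3*lim = j -> 3*lim = 2*z + 31)) and ((not (2*z > 6 and lim >= 1)) -> (3*lim = j -> 4*j + 3*lim = 1))
Answer: WP = ((2*z > 6 and lim >= 1) -> (3*lim = j -> 3*lim = 2*z + 31)) and ((not (2*z > 6 and lim >= 1)) -> (3*lim = j -> 4*j + 3*lim = 1))


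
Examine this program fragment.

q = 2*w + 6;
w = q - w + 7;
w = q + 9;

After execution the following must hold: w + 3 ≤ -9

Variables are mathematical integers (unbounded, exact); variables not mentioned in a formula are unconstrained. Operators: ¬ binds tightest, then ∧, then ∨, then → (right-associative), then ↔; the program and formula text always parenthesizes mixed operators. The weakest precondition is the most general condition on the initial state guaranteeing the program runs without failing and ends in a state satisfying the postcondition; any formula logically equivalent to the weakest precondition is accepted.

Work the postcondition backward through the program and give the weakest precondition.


Working backward. After the program, the postcondition w + 3 ≤ -9 must hold; in canonical form it is w ≤ -12.
Before w := q + 9: q ≤ -21
Before w := q - w + 7: q ≤ -21
Before q := 2*w + 6: 2*w ≤ -27
Answer: WP = 2*w ≤ -27


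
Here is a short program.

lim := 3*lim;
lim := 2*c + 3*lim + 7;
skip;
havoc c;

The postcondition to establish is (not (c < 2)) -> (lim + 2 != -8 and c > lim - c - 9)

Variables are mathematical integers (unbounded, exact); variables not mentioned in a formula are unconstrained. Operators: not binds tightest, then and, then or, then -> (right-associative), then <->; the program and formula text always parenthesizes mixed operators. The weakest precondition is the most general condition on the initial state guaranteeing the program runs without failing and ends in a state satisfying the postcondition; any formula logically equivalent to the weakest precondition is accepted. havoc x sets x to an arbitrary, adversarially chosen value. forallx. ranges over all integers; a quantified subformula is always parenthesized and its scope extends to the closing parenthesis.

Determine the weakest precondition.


Working backward. After the program, the postcondition (not (c < 2)) -> (lim + 2 != -8 and c > lim - c - 9) must hold; in canonical form it is (not (c < 2)) -> (lim != -10 and 2*c > lim - 9).
Before havoc c: forall c_1. ((not (c_1 < 2)) -> (lim != -10 and 2*c_1 > lim - 9))
Before skip: forall c_1. ((not (c_1 < 2)) -> (lim != -10 and 2*c_1 > lim - 9))
Before lim := 2*c + 3*lim + 7: forall c_1. ((not (c_1 < 2)) -> (2*c + 3*lim != -17 and 2*c_1 > 2*c + 3*lim - 2))
Before lim := 3*lim: forall c_1. ((not (c_1 < 2)) -> (2*c + 9*lim != -17 and 2*c_1 > 2*c + 9*lim - 2))
Answer: WP = forall c_1. ((not (c_1 < 2)) -> (2*c + 9*lim != -17 and 2*c_1 > 2*c + 9*lim - 2))


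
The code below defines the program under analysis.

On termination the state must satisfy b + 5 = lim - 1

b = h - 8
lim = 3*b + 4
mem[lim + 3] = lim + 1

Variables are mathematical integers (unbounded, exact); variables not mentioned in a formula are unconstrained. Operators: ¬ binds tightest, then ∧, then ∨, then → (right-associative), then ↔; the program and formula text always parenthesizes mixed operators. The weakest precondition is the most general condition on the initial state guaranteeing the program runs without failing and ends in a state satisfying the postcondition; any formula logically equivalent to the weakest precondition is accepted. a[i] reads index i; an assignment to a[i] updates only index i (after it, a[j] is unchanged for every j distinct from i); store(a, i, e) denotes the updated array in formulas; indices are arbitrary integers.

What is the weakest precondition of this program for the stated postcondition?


Working backward. After the program, the postcondition b + 5 = lim - 1 must hold; in canonical form it is b = lim - 6.
Before mem[lim + 3] := lim + 1: b = lim - 6
Before lim := 3*b + 4: 2*b = 2
Before b := h - 8: 2*h = 18
Answer: WP = 2*h = 18


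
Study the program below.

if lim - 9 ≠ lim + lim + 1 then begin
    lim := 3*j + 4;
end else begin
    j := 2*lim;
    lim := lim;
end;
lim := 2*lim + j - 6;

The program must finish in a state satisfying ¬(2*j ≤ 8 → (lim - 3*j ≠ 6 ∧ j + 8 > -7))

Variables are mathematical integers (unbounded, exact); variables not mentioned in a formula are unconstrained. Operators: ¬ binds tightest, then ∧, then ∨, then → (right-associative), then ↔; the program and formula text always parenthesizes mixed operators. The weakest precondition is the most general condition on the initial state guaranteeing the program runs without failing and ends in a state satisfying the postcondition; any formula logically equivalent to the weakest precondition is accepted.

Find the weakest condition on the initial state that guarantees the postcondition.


Working backward. After the program, the postcondition ¬(2*j ≤ 8 → (lim - 3*j ≠ 6 ∧ j + 8 > -7)) must hold; in canonical form it is ¬(2*j ≤ 8 → (lim ≠ 3*j + 6 ∧ j > -15)).
Before lim := 2*lim + j - 6: ¬(2*j ≤ 8 → (2*lim ≠ 2*j + 12 ∧ j > -15))
Then branch requires ¬(2*j ≤ 8 → (4*j ≠ 4 ∧ j > -15)); else branch requires ¬(4*lim ≤ 8 → (2*lim ≠ -12 ∧ 2*lim > -15)).
Before the if: (lim ≠ -10 → (¬(2*j ≤ 8 → (4*j ≠ 4 ∧ j > -15)))) ∧ ((¬(lim ≠ -10)) → (¬(4*lim ≤ 8 → (2*lim ≠ -12 ∧ 2*lim > -15))))
Answer: WP = (lim ≠ -10 → (¬(2*j ≤ 8 → (4*j ≠ 4 ∧ j > -15)))) ∧ ((¬(lim ≠ -10)) → (¬(4*lim ≤ 8 → (2*lim ≠ -12 ∧ 2*lim > -15))))


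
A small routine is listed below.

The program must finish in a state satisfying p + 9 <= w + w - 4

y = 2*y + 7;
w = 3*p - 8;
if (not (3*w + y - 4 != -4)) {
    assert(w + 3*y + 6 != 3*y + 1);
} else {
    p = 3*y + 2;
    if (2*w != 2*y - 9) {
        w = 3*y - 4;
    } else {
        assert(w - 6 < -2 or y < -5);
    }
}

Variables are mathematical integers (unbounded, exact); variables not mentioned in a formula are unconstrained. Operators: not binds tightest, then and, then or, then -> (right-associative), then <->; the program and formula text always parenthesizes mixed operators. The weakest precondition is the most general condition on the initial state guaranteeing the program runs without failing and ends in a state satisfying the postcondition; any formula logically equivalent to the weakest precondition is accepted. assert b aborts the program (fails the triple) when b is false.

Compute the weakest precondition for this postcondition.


Working backward. After the program, the postcondition p + 9 <= w + w - 4 must hold; in canonical form it is p <= 2*w - 13.
Then branch requires w != -5 and p <= 2*w - 13; else branch requires (2*w != 2*y - 9 -> 3*y >= 23) and ((not (2*w != 2*y - 9)) -> ((w < 4 or y < -5) and 3*y <= 2*w - 15)).
Before the if: ((not (3*w + y != 0)) -> (w != -5 and p <= 2*w - 13)) and (3*w + y != 0 -> ((2*w != 2*y - 9 -> 3*y >= 23) and ((not (2*w != 2*y - 9)) -> ((w < 4 or y < -5) and 3*y <= 2*w - 15))))
Before w := 3*p - 8: ((not (9*p + y != 24)) -> (3*p != 3 and 5*p >= 29)) and (9*p + y != 24 -> ((6*p != 2*y + 7 -> 3*y >= 23) and ((not (6*p != 2*y + 7)) -> ((3*p < 12 or y < -5) and 3*y <= 6*p - 31))))
Before y := 2*y + 7: ((not (9*p + 2*y != 17)) -> (3*p != 3 and 5*p >= 29)) and (9*p + 2*y != 17 -> ((6*p != 4*y + 21 -> 6*y >= 2) and ((not (6*p != 4*y + 21)) -> ((3*p < 12 or 2*y < -12) and 6*y <= 6*p - 52))))
Answer: WP = ((not (9*p + 2*y != 17)) -> (3*p != 3 and 5*p >= 29)) and (9*p + 2*y != 17 -> ((6*p != 4*y + 21 -> 6*y >= 2) and ((not (6*p != 4*y + 21)) -> ((3*p < 12 or 2*y < -12) and 6*y <= 6*p - 52))))


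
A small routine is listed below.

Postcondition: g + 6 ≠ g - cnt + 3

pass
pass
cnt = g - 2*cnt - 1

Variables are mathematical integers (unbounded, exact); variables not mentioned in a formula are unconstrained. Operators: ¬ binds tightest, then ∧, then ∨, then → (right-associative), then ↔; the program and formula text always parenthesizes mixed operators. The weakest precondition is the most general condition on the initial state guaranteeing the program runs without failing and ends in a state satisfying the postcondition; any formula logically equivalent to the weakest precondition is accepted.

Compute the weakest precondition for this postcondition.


Working backward. After the program, the postcondition g + 6 ≠ g - cnt + 3 must hold; in canonical form it is cnt ≠ -3.
Before cnt := g - 2*cnt - 1: g ≠ 2*cnt - 2
Before skip: g ≠ 2*cnt - 2
Before skip: g ≠ 2*cnt - 2
Answer: WP = g ≠ 2*cnt - 2


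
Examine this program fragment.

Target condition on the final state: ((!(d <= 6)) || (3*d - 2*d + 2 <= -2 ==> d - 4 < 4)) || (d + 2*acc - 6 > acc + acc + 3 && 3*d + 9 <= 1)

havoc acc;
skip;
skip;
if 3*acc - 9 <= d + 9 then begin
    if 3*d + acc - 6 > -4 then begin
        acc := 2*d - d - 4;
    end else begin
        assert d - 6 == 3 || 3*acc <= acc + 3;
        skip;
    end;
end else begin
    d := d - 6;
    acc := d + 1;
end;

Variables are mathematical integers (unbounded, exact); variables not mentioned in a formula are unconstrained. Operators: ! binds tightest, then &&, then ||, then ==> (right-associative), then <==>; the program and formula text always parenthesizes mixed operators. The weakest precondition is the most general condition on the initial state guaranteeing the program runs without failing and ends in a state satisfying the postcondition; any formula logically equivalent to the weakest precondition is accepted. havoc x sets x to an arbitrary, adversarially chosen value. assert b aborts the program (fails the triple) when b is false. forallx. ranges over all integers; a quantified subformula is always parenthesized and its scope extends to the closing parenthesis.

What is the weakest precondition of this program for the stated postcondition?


Working backward. After the program, the postcondition ((!(d <= 6)) || (3*d - 2*d + 2 <= -2 ==> d - 4 < 4)) || (d + 2*acc - 6 > acc + acc + 3 && 3*d + 9 <= 1) must hold; in canonical form it is (!(d <= 6)) || (d <= -4 ==> d < 8) || (d > 9 && 3*d <= -8).
Then branch requires (acc + 3*d > 2 ==> ((!(d <= 6)) || (d <= -4 ==> d < 8) || (d > 9 && 3*d <= -8))) && ((!(acc + 3*d > 2)) ==> ((d == 9 || 2*acc <= 3) && ((!(d <= 6)) || (d <= -4 ==> d < 8) || (d > 9 && 3*d <= -8)))); else branch requires (!(d <= 12)) || (d <= 2 ==> d < 14) || (d > 15 && 3*d <= 10).
Before the if: (3*acc <= d + 18 ==> ((acc + 3*d > 2 ==> ((!(d <= 6)) || (d <= -4 ==> d < 8) || (d > 9 && 3*d <= -8))) && ((!(acc + 3*d > 2)) ==> ((d == 9 || 2*acc <= 3) && ((!(d <= 6)) || (d <= -4 ==> d < 8) || (d > 9 && 3*d <= -8)))))) && ((!(3*acc <= d + 18)) ==> ((!(d <= 12)) || (d <= 2 ==> d < 14) || (d > 15 && 3*d <= 10)))
Before skip: (3*acc <= d + 18 ==> ((acc + 3*d > 2 ==> ((!(d <= 6)) || (d <= -4 ==> d < 8) || (d > 9 && 3*d <= -8))) && ((!(acc + 3*d > 2)) ==> ((d == 9 || 2*acc <= 3) && ((!(d <= 6)) || (d <= -4 ==> d < 8) || (d > 9 && 3*d <= -8)))))) && ((!(3*acc <= d + 18)) ==> ((!(d <= 12)) || (d <= 2 ==> d < 14) || (d > 15 && 3*d <= 10)))
Before skip: (3*acc <= d + 18 ==> ((acc + 3*d > 2 ==> ((!(d <= 6)) || (d <= -4 ==> d < 8) || (d > 9 && 3*d <= -8))) && ((!(acc + 3*d > 2)) ==> ((d == 9 || 2*acc <= 3) && ((!(d <= 6)) || (d <= -4 ==> d < 8) || (d > 9 && 3*d <= -8)))))) && ((!(3*acc <= d + 18)) ==> ((!(d <= 12)) || (d <= 2 ==> d < 14) || (d > 15 && 3*d <= 10)))
Before havoc acc: forall acc_1. ((3*acc_1 <= d + 18 ==> ((acc_1 + 3*d > 2 ==> ((!(d <= 6)) || (d <= -4 ==> d < 8) || (d > 9 && 3*d <= -8))) && ((!(acc_1 + 3*d > 2)) ==> ((d == 9 || 2*acc_1 <= 3) && ((!(d <= 6)) || (d <= -4 ==> d < 8) || (d > 9 && 3*d <= -8)))))) && ((!(3*acc_1 <= d + 18)) ==> ((!(d <= 12)) || (d <= 2 ==> d < 14) || (d > 15 && 3*d <= 10))))
Answer: WP = forall acc_1. ((3*acc_1 <= d + 18 ==> ((acc_1 + 3*d > 2 ==> ((!(d <= 6)) || (d <= -4 ==> d < 8) || (d > 9 && 3*d <= -8))) && ((!(acc_1 + 3*d > 2)) ==> ((d == 9 || 2*acc_1 <= 3) && ((!(d <= 6)) || (d <= -4 ==> d < 8) || (d > 9 && 3*d <= -8)))))) && ((!(3*acc_1 <= d + 18)) ==> ((!(d <= 12)) || (d <= 2 ==> d < 14) || (d > 15 && 3*d <= 10))))


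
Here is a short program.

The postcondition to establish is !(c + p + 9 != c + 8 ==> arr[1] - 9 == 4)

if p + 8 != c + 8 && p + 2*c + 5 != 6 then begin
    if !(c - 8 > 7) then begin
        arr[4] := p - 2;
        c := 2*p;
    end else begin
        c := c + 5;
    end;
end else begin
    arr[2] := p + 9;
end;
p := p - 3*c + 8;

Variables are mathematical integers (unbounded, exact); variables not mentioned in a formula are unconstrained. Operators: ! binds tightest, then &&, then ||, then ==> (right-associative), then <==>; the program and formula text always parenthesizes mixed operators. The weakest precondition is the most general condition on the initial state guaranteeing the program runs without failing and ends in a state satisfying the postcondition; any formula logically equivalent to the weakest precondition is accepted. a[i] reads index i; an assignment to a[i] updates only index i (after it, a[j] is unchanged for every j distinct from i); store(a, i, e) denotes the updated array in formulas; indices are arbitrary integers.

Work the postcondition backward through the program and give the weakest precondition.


Working backward. After the program, the postcondition !(c + p + 9 != c + 8 ==> arr[1] - 9 == 4) must hold; in canonical form it is !(p != -1 ==> arr[1] == 13).
Before p := p - 3*c + 8: !(p != 3*c - 9 ==> arr[1] == 13)
Then branch requires ((!(c > 15)) ==> (!(5*p != 9 ==> arr[1] == 13))) && (c > 15 ==> (!(p != 3*c + 6 ==> arr[1] == 13))); else branch requires !(p != 3*c - 9 ==> arr[1] == 13).
Before the if: ((p != c && 2*c + p != 1) ==> (((!(c > 15)) ==> (!(5*p != 9 ==> arr[1] == 13))) && (c > 15 ==> (!(p != 3*c + 6 ==> arr[1] == 13))))) && ((!(p != c && 2*c + p != 1)) ==> (!(p != 3*c - 9 ==> arr[1] == 13)))
Answer: WP = ((p != c && 2*c + p != 1) ==> (((!(c > 15)) ==> (!(5*p != 9 ==> arr[1] == 13))) && (c > 15 ==> (!(p != 3*c + 6 ==> arr[1] == 13))))) && ((!(p != c && 2*c + p != 1)) ==> (!(p != 3*c - 9 ==> arr[1] == 13)))


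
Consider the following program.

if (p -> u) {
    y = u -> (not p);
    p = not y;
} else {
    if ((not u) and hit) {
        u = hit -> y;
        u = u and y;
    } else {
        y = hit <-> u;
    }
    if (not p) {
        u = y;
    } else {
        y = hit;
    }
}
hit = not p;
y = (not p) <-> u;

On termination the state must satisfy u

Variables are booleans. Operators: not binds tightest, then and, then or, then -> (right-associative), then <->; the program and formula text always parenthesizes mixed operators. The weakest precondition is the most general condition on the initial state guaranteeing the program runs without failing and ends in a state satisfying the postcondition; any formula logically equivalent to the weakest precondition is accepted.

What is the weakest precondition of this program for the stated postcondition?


Working backward. After the program, u must hold.
Before y := (not p) <-> u: u
Before hit := not p: u
Then branch requires u; else branch requires (((not u) and hit) -> (((not p) -> y) and (p -> ((hit -> y) and y)))) and ((not ((not u) and hit)) -> (((not p) -> (hit <-> u)) and (p -> u))).
Before the if: ((p -> u) -> u) and ((not (p -> u)) -> ((((not u) and hit) -> (((not p) -> y) and (p -> ((hit -> y) and y)))) and ((not ((not u) and hit)) -> (((not p) -> (hit <-> u)) and (p -> u)))))
Answer: WP = ((p -> u) -> u) and ((not (p -> u)) -> ((((not u) and hit) -> (((not p) -> y) and (p -> ((hit -> y) and y)))) and ((not ((not u) and hit)) -> (((not p) -> (hit <-> u)) and (p -> u)))))


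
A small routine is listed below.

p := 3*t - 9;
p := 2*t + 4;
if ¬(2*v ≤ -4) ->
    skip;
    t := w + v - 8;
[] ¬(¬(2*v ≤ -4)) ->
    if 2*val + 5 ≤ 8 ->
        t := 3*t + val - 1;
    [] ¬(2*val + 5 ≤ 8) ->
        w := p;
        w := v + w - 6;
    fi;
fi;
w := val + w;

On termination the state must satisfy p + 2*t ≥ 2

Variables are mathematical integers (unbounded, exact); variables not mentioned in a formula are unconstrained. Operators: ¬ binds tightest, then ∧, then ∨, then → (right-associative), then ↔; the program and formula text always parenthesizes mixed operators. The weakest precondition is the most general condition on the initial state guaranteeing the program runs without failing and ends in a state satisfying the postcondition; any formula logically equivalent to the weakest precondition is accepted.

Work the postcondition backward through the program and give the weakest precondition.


Working backward. After the program, p + 2*t ≥ 2 must hold.
Before w := val + w: p + 2*t ≥ 2
Then branch requires p + 2*v + 2*w ≥ 18; else branch requires (2*val ≤ 3 → p + 6*t + 2*val ≥ 4) ∧ ((¬(2*val ≤ 3)) → p + 2*t ≥ 2).
Before the if: ((¬(2*v ≤ -4)) → p + 2*v + 2*w ≥ 18) ∧ (2*v ≤ -4 → ((2*val ≤ 3 → p + 6*t + 2*val ≥ 4) ∧ ((¬(2*val ≤ 3)) → p + 2*t ≥ 2)))
Before p := 2*t + 4: ((¬(2*v ≤ -4)) → 2*t + 2*v + 2*w ≥ 14) ∧ (2*v ≤ -4 → ((2*val ≤ 3 → 8*t + 2*val ≥ 0) ∧ ((¬(2*val ≤ 3)) → 4*t ≥ -2)))
Before p := 3*t - 9: ((¬(2*v ≤ -4)) → 2*t + 2*v + 2*w ≥ 14) ∧ (2*v ≤ -4 → ((2*val ≤ 3 → 8*t + 2*val ≥ 0) ∧ ((¬(2*val ≤ 3)) → 4*t ≥ -2)))
Answer: WP = ((¬(2*v ≤ -4)) → 2*t + 2*v + 2*w ≥ 14) ∧ (2*v ≤ -4 → ((2*val ≤ 3 → 8*t + 2*val ≥ 0) ∧ ((¬(2*val ≤ 3)) → 4*t ≥ -2)))


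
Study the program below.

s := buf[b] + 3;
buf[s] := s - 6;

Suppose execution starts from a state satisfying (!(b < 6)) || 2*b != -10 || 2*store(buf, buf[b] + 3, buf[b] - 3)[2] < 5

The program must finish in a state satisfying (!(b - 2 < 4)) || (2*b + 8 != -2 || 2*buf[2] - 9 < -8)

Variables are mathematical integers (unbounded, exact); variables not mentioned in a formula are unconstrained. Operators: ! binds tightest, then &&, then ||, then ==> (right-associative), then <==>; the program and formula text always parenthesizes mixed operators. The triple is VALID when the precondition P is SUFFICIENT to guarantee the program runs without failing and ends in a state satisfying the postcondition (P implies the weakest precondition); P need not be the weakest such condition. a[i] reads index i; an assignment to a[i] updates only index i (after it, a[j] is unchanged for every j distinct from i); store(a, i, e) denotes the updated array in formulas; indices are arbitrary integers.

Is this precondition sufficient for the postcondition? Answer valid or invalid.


Working backward. After the program, the postcondition (!(b - 2 < 4)) || (2*b + 8 != -2 || 2*buf[2] - 9 < -8) must hold; in canonical form it is (!(b < 6)) || 2*b != -10 || 2*buf[2] < 1.
Before buf[s] := s - 6: (!(b < 6)) || 2*b != -10 || 2*store(buf, s, s - 6)[2] < 1
Before s := buf[b] + 3: (!(b < 6)) || 2*b != -10 || 2*store(buf, buf[b] + 3, buf[b] - 3)[2] < 1
The weakest precondition is (!(b < 6)) || 2*b != -10 || 2*store(buf, buf[b] + 3, buf[b] - 3)[2] < 1.
Check whether (!(b < 6)) || 2*b != -10 || 2*store(buf, buf[b] + 3, buf[b] - 3)[2] < 5 implies it.
Countermodel: at the initial state b = -5, buf = {[-15214] = 4, [-5] = -15217, [2] = 1, elsewhere 4}, the precondition holds but the weakest precondition fails.
Answer: invalid


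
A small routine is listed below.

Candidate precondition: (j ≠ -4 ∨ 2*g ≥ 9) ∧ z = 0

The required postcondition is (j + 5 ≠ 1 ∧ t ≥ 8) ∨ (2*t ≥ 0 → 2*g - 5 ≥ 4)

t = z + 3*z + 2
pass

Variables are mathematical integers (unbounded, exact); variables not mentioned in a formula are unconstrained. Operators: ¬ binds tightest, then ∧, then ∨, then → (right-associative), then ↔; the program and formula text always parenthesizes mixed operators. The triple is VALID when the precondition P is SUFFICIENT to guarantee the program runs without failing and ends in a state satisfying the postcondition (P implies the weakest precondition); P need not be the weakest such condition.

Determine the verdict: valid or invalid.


Working backward. After the program, the postcondition (j + 5 ≠ 1 ∧ t ≥ 8) ∨ (2*t ≥ 0 → 2*g - 5 ≥ 4) must hold; in canonical form it is (j ≠ -4 ∧ t ≥ 8) ∨ (2*t ≥ 0 → 2*g ≥ 9).
Before skip: (j ≠ -4 ∧ t ≥ 8) ∨ (2*t ≥ 0 → 2*g ≥ 9)
Before t := z + 3*z + 2: (j ≠ -4 ∧ 4*z ≥ 6) ∨ (8*z ≥ -4 → 2*g ≥ 9)
The weakest precondition is (j ≠ -4 ∧ 4*z ≥ 6) ∨ (8*z ≥ -4 → 2*g ≥ 9).
Check whether (j ≠ -4 ∨ 2*g ≥ 9) ∧ z = 0 implies it.
Countermodel: at the initial state g = 4, j = -3, z = 0, the precondition holds but the weakest precondition fails.
Answer: invalid


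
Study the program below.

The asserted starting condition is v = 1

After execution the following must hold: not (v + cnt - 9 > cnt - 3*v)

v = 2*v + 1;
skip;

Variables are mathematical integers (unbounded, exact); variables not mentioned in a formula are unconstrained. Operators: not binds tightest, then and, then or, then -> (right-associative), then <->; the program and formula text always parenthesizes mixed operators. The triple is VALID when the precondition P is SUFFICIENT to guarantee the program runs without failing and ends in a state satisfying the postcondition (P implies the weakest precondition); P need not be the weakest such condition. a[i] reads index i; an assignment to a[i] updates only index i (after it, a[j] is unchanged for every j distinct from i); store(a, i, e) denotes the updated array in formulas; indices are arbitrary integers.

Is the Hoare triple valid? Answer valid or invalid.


Working backward. After the program, the postcondition not (v + cnt - 9 > cnt - 3*v) must hold; in canonical form it is not (4*v > 9).
Before skip: not (4*v > 9)
Before v := 2*v + 1: not (8*v > 5)
The weakest precondition is not (8*v > 5).
Check whether v = 1 implies it.
Countermodel: at the initial state v = 1, the precondition holds but the weakest precondition fails.
Answer: invalid


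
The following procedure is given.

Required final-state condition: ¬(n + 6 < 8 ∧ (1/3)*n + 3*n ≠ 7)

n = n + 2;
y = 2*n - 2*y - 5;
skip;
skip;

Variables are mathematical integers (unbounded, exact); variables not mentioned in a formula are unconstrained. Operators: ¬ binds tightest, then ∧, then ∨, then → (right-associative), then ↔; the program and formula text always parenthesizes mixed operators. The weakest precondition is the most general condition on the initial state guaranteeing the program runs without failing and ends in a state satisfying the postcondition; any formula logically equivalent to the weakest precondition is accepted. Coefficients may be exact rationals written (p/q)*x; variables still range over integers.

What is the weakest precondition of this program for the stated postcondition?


Working backward. After the program, the postcondition ¬(n + 6 < 8 ∧ (1/3)*n + 3*n ≠ 7) must hold; in canonical form it is ¬(n < 2 ∧ (10/3)*n ≠ 7).
Before skip: ¬(n < 2 ∧ (10/3)*n ≠ 7)
Before skip: ¬(n < 2 ∧ (10/3)*n ≠ 7)
Before y := 2*n - 2*y - 5: ¬(n < 2 ∧ (10/3)*n ≠ 7)
Before n := n + 2: ¬(n < 0 ∧ (10/3)*n ≠ 1/3)
Answer: WP = ¬(n < 0 ∧ (10/3)*n ≠ 1/3)


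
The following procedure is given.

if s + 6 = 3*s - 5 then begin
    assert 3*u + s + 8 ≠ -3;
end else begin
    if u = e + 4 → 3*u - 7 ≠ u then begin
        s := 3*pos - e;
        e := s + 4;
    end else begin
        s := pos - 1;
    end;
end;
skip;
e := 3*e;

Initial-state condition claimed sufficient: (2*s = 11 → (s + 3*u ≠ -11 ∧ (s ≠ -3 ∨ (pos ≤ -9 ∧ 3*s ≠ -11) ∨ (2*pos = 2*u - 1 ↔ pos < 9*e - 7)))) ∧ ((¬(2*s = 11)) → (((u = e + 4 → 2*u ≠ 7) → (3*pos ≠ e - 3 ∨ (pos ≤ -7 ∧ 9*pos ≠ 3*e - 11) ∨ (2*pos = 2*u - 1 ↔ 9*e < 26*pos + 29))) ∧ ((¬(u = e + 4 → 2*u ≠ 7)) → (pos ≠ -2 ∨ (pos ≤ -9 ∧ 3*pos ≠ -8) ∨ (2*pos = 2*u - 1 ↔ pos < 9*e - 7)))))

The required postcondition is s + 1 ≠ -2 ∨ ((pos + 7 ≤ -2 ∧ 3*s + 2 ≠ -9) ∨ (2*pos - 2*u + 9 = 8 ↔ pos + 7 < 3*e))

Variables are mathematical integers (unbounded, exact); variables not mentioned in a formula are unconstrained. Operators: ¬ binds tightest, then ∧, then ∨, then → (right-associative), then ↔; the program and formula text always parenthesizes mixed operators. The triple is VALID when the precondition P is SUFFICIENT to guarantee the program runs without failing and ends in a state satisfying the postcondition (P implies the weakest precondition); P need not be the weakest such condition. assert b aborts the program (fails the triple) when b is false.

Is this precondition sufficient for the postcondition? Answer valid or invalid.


Working backward. After the program, the postcondition s + 1 ≠ -2 ∨ ((pos + 7 ≤ -2 ∧ 3*s + 2 ≠ -9) ∨ (2*pos - 2*u + 9 = 8 ↔ pos + 7 < 3*e)) must hold; in canonical form it is s ≠ -3 ∨ (pos ≤ -9 ∧ 3*s ≠ -11) ∨ (2*pos = 2*u - 1 ↔ pos < 3*e - 7).
Before e := 3*e: s ≠ -3 ∨ (pos ≤ -9 ∧ 3*s ≠ -11) ∨ (2*pos = 2*u - 1 ↔ pos < 9*e - 7)
Before skip: s ≠ -3 ∨ (pos ≤ -9 ∧ 3*s ≠ -11) ∨ (2*pos = 2*u - 1 ↔ pos < 9*e - 7)
Then branch requires s + 3*u ≠ -11 ∧ (s ≠ -3 ∨ (pos ≤ -9 ∧ 3*s ≠ -11) ∨ (2*pos = 2*u - 1 ↔ pos < 9*e - 7)); else branch requires ((u = e + 4 → 2*u ≠ 7) → (3*pos ≠ e - 3 ∨ (pos ≤ -9 ∧ 9*pos ≠ 3*e - 11) ∨ (2*pos = 2*u - 1 ↔ 9*e < 26*pos + 29))) ∧ ((¬(u = e + 4 → 2*u ≠ 7)) → (pos ≠ -2 ∨ (pos ≤ -9 ∧ 3*pos ≠ -8) ∨ (2*pos = 2*u - 1 ↔ pos < 9*e - 7))).
Before the if: (2*s = 11 → (s + 3*u ≠ -11 ∧ (s ≠ -3 ∨ (pos ≤ -9 ∧ 3*s ≠ -11) ∨ (2*pos = 2*u - 1 ↔ pos < 9*e - 7)))) ∧ ((¬(2*s = 11)) → (((u = e + 4 → 2*u ≠ 7) → (3*pos ≠ e - 3 ∨ (pos ≤ -9 ∧ 9*pos ≠ 3*e - 11) ∨ (2*pos = 2*u - 1 ↔ 9*e < 26*pos + 29))) ∧ ((¬(u = e + 4 → 2*u ≠ 7)) → (pos ≠ -2 ∨ (pos ≤ -9 ∧ 3*pos ≠ -8) ∨ (2*pos = 2*u - 1 ↔ pos < 9*e - 7)))))
The weakest precondition is (2*s = 11 → (s + 3*u ≠ -11 ∧ (s ≠ -3 ∨ (pos ≤ -9 ∧ 3*s ≠ -11) ∨ (2*pos = 2*u - 1 ↔ pos < 9*e - 7)))) ∧ ((¬(2*s = 11)) → (((u = e + 4 → 2*u ≠ 7) → (3*pos ≠ e - 3 ∨ (pos ≤ -9 ∧ 9*pos ≠ 3*e - 11) ∨ (2*pos = 2*u - 1 ↔ 9*e < 26*pos + 29))) ∧ ((¬(u = e + 4 → 2*u ≠ 7)) → (pos ≠ -2 ∨ (pos ≤ -9 ∧ 3*pos ≠ -8) ∨ (2*pos = 2*u - 1 ↔ pos < 9*e - 7))))).
Check whether (2*s = 11 → (s + 3*u ≠ -11 ∧ (s ≠ -3 ∨ (pos ≤ -9 ∧ 3*s ≠ -11) ∨ (2*pos = 2*u - 1 ↔ pos < 9*e - 7)))) ∧ ((¬(2*s = 11)) → (((u = e + 4 → 2*u ≠ 7) → (3*pos ≠ e - 3 ∨ (pos ≤ -7 ∧ 9*pos ≠ 3*e - 11) ∨ (2*pos = 2*u - 1 ↔ 9*e < 26*pos + 29))) ∧ ((¬(u = e + 4 → 2*u ≠ 7)) → (pos ≠ -2 ∨ (pos ≤ -9 ∧ 3*pos ≠ -8) ∨ (2*pos = 2*u - 1 ↔ pos < 9*e - 7))))) implies it.
Countermodel: at the initial state e = -18, pos = -7, s = 0, u = 0, the precondition holds but the weakest precondition fails.
Answer: invalid


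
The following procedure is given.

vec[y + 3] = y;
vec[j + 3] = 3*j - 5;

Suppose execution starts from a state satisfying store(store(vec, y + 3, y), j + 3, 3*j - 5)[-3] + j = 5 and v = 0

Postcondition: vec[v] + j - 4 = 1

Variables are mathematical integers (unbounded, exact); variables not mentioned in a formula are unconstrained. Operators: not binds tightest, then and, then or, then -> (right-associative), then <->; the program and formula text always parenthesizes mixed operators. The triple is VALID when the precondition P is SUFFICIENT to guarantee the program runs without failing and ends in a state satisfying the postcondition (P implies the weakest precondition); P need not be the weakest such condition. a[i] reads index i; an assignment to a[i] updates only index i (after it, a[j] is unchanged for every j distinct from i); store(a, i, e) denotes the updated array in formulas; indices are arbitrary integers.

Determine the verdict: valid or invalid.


Working backward. After the program, the postcondition vec[v] + j - 4 = 1 must hold; in canonical form it is vec[v] + j = 5.
Before vec[j + 3] := 3*j - 5: store(vec, j + 3, 3*j - 5)[v] + j = 5
Before vec[y + 3] := y: store(store(vec, y + 3, y), j + 3, 3*j - 5)[v] + j = 5
The weakest precondition is store(store(vec, y + 3, y), j + 3, 3*j - 5)[v] + j = 5.
Check whether store(store(vec, y + 3, y), j + 3, 3*j - 5)[-3] + j = 5 and v = 0 implies it.
Countermodel: at the initial state j = -7, v = 0, vec = {[-4] = 2, [-3] = 12, [0] = 2, elsewhere 2}, y = -3, the precondition holds but the weakest precondition fails.
Answer: invalid


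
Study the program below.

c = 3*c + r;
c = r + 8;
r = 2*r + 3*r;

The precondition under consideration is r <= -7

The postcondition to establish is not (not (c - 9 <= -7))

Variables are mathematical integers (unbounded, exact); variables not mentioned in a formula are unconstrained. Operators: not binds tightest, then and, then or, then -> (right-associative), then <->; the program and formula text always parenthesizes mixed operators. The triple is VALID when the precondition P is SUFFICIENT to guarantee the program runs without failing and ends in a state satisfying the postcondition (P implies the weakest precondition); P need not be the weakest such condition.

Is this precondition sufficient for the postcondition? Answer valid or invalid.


Working backward. After the program, the postcondition not (not (c - 9 <= -7)) must hold; in canonical form it is c <= 2.
Before r := 2*r + 3*r: c <= 2
Before c := r + 8: r <= -6
Before c := 3*c + r: r <= -6
The weakest precondition is r <= -6.
Check whether r <= -7 implies it.
Every state satisfying the precondition satisfies the weakest precondition: the implication holds.
Answer: valid


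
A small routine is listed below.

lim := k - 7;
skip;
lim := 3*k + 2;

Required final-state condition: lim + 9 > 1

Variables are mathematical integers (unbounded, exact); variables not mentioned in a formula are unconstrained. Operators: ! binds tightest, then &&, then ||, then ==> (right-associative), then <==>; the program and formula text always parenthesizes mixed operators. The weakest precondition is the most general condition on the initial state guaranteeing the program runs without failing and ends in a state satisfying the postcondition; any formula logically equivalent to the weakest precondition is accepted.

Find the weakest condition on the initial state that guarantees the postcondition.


Working backward. After the program, the postcondition lim + 9 > 1 must hold; in canonical form it is lim > -8.
Before lim := 3*k + 2: 3*k > -10
Before skip: 3*k > -10
Before lim := k - 7: 3*k > -10
Answer: WP = 3*k > -10


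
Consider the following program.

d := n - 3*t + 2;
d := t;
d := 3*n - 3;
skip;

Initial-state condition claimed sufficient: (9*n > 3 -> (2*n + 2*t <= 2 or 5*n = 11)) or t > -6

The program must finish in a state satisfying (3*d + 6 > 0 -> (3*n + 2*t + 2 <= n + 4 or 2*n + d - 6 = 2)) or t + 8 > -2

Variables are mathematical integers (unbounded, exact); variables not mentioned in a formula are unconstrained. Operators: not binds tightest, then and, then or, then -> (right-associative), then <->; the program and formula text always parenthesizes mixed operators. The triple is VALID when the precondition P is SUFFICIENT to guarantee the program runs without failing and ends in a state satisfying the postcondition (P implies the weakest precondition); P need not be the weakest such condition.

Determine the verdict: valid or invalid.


Working backward. After the program, the postcondition (3*d + 6 > 0 -> (3*n + 2*t + 2 <= n + 4 or 2*n + d - 6 = 2)) or t + 8 > -2 must hold; in canonical form it is (3*d > -6 -> (2*n + 2*t <= 2 or d + 2*n = 8)) or t > -10.
Before skip: (3*d > -6 -> (2*n + 2*t <= 2 or d + 2*n = 8)) or t > -10
Before d := 3*n - 3: (9*n > 3 -> (2*n + 2*t <= 2 or 5*n = 11)) or t > -10
Before d := t: (9*n > 3 -> (2*n + 2*t <= 2 or 5*n = 11)) or t > -10
Before d := n - 3*t + 2: (9*n > 3 -> (2*n + 2*t <= 2 or 5*n = 11)) or t > -10
The weakest precondition is (9*n > 3 -> (2*n + 2*t <= 2 or 5*n = 11)) or t > -10.
Check whether (9*n > 3 -> (2*n + 2*t <= 2 or 5*n = 11)) or t > -6 implies it.
Every state satisfying the precondition satisfies the weakest precondition: the implication holds.
Answer: valid


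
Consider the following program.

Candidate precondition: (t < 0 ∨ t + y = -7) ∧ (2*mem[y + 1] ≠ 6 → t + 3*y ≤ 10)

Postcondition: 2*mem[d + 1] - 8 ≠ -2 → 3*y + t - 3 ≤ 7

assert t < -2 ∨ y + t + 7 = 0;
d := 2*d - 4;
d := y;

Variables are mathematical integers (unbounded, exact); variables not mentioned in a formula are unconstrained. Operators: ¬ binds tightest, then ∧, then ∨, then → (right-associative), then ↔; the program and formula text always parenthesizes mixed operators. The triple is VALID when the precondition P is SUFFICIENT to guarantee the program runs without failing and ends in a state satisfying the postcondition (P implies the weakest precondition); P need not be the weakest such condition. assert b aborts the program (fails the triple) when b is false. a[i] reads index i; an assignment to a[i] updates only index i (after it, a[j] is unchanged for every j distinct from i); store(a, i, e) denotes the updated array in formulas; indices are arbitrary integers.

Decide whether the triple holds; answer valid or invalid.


Working backward. After the program, the postcondition 2*mem[d + 1] - 8 ≠ -2 → 3*y + t - 3 ≤ 7 must hold; in canonical form it is 2*mem[d + 1] ≠ 6 → t + 3*y ≤ 10.
Before d := y: 2*mem[y + 1] ≠ 6 → t + 3*y ≤ 10
Before d := 2*d - 4: 2*mem[y + 1] ≠ 6 → t + 3*y ≤ 10
Before assert t < -2 ∨ y + t + 7 = 0: (t < -2 ∨ t + y = -7) ∧ (2*mem[y + 1] ≠ 6 → t + 3*y ≤ 10)
The weakest precondition is (t < -2 ∨ t + y = -7) ∧ (2*mem[y + 1] ≠ 6 → t + 3*y ≤ 10).
Check whether (t < 0 ∨ t + y = -7) ∧ (2*mem[y + 1] ≠ 6 → t + 3*y ≤ 10) implies it.
Countermodel: at the initial state mem = {[-6] = 4, elsewhere 4}, t = -1, y = -7, the precondition holds but the weakest precondition fails.
Answer: invalid


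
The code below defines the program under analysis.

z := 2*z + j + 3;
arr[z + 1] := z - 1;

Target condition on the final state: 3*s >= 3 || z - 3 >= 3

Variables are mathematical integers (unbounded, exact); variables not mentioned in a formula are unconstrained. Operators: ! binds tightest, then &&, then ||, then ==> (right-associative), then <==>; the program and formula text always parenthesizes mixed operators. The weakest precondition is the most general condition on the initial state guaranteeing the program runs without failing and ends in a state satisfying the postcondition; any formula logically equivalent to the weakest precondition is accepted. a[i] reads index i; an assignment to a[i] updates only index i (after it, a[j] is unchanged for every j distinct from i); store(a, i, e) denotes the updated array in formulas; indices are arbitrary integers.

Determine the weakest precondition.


Working backward. After the program, the postcondition 3*s >= 3 || z - 3 >= 3 must hold; in canonical form it is 3*s >= 3 || z >= 6.
Before arr[z + 1] := z - 1: 3*s >= 3 || z >= 6
Before z := 2*z + j + 3: 3*s >= 3 || j + 2*z >= 3
Answer: WP = 3*s >= 3 || j + 2*z >= 3


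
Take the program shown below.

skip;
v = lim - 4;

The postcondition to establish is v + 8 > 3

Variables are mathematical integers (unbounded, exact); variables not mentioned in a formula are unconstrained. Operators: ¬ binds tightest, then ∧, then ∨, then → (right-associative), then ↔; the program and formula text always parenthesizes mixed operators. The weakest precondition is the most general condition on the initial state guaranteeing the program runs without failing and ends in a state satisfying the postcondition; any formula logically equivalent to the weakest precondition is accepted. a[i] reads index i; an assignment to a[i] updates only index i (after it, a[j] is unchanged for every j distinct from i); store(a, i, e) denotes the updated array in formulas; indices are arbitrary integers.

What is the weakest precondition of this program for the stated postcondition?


Working backward. After the program, the postcondition v + 8 > 3 must hold; in canonical form it is v > -5.
Before v := lim - 4: lim > -1
Before skip: lim > -1
Answer: WP = lim > -1


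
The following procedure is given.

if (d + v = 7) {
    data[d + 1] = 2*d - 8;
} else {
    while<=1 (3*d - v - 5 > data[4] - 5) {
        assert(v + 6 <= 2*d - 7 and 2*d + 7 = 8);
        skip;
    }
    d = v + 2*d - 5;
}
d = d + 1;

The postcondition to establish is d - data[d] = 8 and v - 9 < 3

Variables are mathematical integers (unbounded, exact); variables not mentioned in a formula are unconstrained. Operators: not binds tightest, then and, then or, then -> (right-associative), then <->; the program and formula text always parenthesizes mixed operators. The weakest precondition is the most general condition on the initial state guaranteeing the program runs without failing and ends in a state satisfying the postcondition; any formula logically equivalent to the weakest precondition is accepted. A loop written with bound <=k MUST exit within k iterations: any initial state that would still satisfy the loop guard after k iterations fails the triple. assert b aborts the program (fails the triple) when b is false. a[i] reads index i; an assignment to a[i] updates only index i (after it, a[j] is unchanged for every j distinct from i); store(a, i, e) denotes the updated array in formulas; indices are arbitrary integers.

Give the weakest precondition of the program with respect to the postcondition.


Working backward. After the program, the postcondition d - data[d] = 8 and v - 9 < 3 must hold; in canonical form it is d = data[d] + 8 and v < 12.
Before d := d + 1: d = data[d + 1] + 7 and v < 12
Then branch requires d = store(data, d + 1, 2*d - 8)[d + 1] + 7 and v < 12; else branch requires (3*d > data[4] + v -> (v <= 2*d - 13 and 2*d = 1 and (not (3*d > data[4] + v)) and 2*d + v = data[2*d + v - 4] + 12 and v < 12)) and ((not (3*d > data[4] + v)) -> (2*d + v = data[2*d + v - 4] + 12 and v < 12)).
Before the if: (d + v = 7 -> (d = store(data, d + 1, 2*d - 8)[d + 1] + 7 and v < 12)) and ((not (d + v = 7)) -> ((3*d > data[4] + v -> (v <= 2*d - 13 and 2*d = 1 and (not (3*d > data[4] + v)) and 2*d + v = data[2*d + v - 4] + 12 and v < 12)) and ((not (3*d > data[4] + v)) -> (2*d + v = data[2*d + v - 4] + 12 and v < 12))))
Answer: WP = (d + v = 7 -> (d = store(data, d + 1, 2*d - 8)[d + 1] + 7 and v < 12)) and ((not (d + v = 7)) -> ((3*d > data[4] + v -> (v <= 2*d - 13 and 2*d = 1 and (not (3*d > data[4] + v)) and 2*d + v = data[2*d + v - 4] + 12 and v < 12)) and ((not (3*d > data[4] + v)) -> (2*d + v = data[2*d + v - 4] + 12 and v < 12))))


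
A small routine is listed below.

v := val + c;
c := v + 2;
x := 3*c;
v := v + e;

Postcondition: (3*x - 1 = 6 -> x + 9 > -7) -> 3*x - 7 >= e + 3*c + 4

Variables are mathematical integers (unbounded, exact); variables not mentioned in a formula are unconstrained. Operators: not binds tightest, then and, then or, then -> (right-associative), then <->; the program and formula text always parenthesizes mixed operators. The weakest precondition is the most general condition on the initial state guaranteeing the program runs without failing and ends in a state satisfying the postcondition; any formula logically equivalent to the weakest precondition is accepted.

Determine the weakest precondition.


Working backward. After the program, the postcondition (3*x - 1 = 6 -> x + 9 > -7) -> 3*x - 7 >= e + 3*c + 4 must hold; in canonical form it is (3*x = 7 -> x > -16) -> 3*x >= 3*c + e + 11.
Before v := v + e: (3*x = 7 -> x > -16) -> 3*x >= 3*c + e + 11
Before x := 3*c: (9*c = 7 -> 3*c > -16) -> 6*c >= e + 11
Before c := v + 2: (9*v = -11 -> 3*v > -22) -> 6*v >= e - 1
Before v := val + c: (9*c + 9*val = -11 -> 3*c + 3*val > -22) -> 6*c + 6*val >= e - 1
Answer: WP = (9*c + 9*val = -11 -> 3*c + 3*val > -22) -> 6*c + 6*val >= e - 1
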